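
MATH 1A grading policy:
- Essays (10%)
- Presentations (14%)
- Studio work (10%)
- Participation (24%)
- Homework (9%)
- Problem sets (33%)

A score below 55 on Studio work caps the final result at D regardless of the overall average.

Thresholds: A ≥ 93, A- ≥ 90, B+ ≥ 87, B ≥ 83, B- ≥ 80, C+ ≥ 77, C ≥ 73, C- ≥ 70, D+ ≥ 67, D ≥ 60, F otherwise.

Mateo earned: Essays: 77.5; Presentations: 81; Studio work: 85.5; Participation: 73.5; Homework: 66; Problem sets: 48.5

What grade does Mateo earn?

Studio work score 85.5 ≥ 55: minimum met.
Weighted total:
  Essays 77.5 × 0.1 = 7.75
  Presentations 81 × 0.14 = 11.34
  Studio work 85.5 × 0.1 = 8.55
  Participation 73.5 × 0.24 = 17.64
  Homework 66 × 0.09 = 5.94
  Problem sets 48.5 × 0.33 = 16.005
Sum = 67.225
67.225 is ≥ 67 and < 70 → D+

D+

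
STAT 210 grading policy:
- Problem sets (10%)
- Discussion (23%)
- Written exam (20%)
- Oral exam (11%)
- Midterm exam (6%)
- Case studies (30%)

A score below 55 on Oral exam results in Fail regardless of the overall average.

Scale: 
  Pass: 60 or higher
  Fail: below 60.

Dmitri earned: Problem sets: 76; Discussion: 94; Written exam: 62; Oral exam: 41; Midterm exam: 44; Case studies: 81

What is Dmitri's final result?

Oral exam score 41 < 55: minimum not met.
Weighted total:
  Problem sets 76 × 0.1 = 7.6
  Discussion 94 × 0.23 = 21.62
  Written exam 62 × 0.2 = 12.4
  Oral exam 41 × 0.11 = 4.51
  Midterm exam 44 × 0.06 = 2.64
  Case studies 81 × 0.3 = 24.3
Sum = 73.07
Because the Oral exam minimum was not met, the result is Fail.

Fail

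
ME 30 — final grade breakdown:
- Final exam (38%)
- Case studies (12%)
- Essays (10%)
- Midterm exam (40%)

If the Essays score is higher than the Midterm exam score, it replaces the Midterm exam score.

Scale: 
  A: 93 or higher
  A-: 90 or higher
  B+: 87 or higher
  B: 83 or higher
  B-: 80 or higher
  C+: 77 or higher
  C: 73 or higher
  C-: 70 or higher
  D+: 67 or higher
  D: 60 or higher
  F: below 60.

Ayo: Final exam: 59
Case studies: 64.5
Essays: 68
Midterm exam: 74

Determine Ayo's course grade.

D

Essays (68) ≤ Midterm exam (74), so Midterm exam stays at 74.
Weighted total:
  Final exam 59 × 0.38 = 22.42
  Case studies 64.5 × 0.12 = 7.74
  Essays 68 × 0.1 = 6.8
  Midterm exam 74 × 0.4 = 29.6
Sum = 66.56
66.56 is ≥ 60 and < 67 → D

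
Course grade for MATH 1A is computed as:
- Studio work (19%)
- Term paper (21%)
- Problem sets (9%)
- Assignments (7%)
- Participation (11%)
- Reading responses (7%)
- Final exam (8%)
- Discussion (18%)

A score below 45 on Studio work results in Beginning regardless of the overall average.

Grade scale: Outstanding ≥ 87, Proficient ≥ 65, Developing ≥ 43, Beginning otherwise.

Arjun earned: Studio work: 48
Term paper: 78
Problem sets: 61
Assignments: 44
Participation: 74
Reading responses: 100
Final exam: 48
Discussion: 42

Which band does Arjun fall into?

Developing

Studio work score 48 ≥ 45: minimum met.
Weighted total:
  Studio work 48 × 0.19 = 9.12
  Term paper 78 × 0.21 = 16.38
  Problem sets 61 × 0.09 = 5.49
  Assignments 44 × 0.07 = 3.08
  Participation 74 × 0.11 = 8.14
  Reading responses 100 × 0.07 = 7
  Final exam 48 × 0.08 = 3.84
  Discussion 42 × 0.18 = 7.56
Sum = 60.61
60.61 is ≥ 43 and < 65 → Developing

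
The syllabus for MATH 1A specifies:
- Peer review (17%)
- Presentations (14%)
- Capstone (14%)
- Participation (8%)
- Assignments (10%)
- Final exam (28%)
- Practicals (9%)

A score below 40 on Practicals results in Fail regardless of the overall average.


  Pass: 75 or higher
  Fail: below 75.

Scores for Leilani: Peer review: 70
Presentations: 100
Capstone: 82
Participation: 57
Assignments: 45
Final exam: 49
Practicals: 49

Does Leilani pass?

Fail

Practicals score 49 ≥ 40: minimum met.
Weighted total:
  Peer review 70 × 0.17 = 11.9
  Presentations 100 × 0.14 = 14
  Capstone 82 × 0.14 = 11.48
  Participation 57 × 0.08 = 4.56
  Assignments 45 × 0.1 = 4.5
  Final exam 49 × 0.28 = 13.72
  Practicals 49 × 0.09 = 4.41
Sum = 64.57
64.57 < 75 → Fail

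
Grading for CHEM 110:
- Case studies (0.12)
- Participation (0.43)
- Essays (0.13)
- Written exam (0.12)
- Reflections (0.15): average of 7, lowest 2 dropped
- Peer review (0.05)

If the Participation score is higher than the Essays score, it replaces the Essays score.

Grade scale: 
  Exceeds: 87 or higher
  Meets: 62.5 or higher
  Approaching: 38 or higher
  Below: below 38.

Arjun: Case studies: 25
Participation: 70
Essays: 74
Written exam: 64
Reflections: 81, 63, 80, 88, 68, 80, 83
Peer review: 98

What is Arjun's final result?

Meets

Reflections: drop 63, 68 → average of remaining 5 = 412/5 = 82.4
Participation (70) ≤ Essays (74), so Essays stays at 74.
Weighted total:
  Case studies 25 × 0.12 = 3
  Participation 70 × 0.43 = 30.1
  Essays 74 × 0.13 = 9.62
  Written exam 64 × 0.12 = 7.68
  Reflections 82.4 × 0.15 = 12.36
  Peer review 98 × 0.05 = 4.9
Sum = 67.66
67.66 is ≥ 62.5 and < 87 → Meets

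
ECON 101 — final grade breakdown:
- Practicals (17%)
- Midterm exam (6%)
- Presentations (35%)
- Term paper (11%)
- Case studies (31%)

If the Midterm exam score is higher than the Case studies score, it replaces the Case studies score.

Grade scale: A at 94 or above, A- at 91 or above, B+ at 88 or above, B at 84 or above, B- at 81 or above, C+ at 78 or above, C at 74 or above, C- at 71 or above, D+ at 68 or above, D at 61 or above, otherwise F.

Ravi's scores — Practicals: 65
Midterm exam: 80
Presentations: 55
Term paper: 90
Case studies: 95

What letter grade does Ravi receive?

Midterm exam (80) ≤ Case studies (95), so Case studies stays at 95.
Weighted total:
  Practicals 65 × 0.17 = 11.05
  Midterm exam 80 × 0.06 = 4.8
  Presentations 55 × 0.35 = 19.25
  Term paper 90 × 0.11 = 9.9
  Case studies 95 × 0.31 = 29.45
Sum = 74.45
74.45 is ≥ 74 and < 78 → C

C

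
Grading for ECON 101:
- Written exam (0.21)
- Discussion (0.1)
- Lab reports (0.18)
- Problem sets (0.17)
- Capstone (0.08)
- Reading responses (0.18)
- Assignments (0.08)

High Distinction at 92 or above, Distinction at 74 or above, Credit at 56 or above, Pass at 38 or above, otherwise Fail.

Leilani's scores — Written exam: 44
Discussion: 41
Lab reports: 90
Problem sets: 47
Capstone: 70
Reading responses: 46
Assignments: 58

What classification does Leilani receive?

Weighted total:
  Written exam 44 × 0.21 = 9.24
  Discussion 41 × 0.1 = 4.1
  Lab reports 90 × 0.18 = 16.2
  Problem sets 47 × 0.17 = 7.99
  Capstone 70 × 0.08 = 5.6
  Reading responses 46 × 0.18 = 8.28
  Assignments 58 × 0.08 = 4.64
Sum = 56.05
56.05 is ≥ 56 and < 74 → Credit

Credit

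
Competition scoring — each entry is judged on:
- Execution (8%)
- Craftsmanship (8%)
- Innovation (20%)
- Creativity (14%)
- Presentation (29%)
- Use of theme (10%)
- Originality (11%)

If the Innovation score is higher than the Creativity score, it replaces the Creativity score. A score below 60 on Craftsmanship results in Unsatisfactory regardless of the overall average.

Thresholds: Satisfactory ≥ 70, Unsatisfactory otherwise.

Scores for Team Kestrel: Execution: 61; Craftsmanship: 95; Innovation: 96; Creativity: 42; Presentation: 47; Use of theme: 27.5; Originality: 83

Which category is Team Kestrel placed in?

Satisfactory

Innovation (96) > Creativity (42), so Creativity counts as 96.
Craftsmanship score 95 ≥ 60: minimum met.
Weighted total:
  Execution 61 × 0.08 = 4.88
  Craftsmanship 95 × 0.08 = 7.6
  Innovation 96 × 0.2 = 19.2
  Creativity 96 × 0.14 = 13.44
  Presentation 47 × 0.29 = 13.63
  Use of theme 27.5 × 0.1 = 2.75
  Originality 83 × 0.11 = 9.13
Sum = 70.63
70.63 ≥ 70 → Satisfactory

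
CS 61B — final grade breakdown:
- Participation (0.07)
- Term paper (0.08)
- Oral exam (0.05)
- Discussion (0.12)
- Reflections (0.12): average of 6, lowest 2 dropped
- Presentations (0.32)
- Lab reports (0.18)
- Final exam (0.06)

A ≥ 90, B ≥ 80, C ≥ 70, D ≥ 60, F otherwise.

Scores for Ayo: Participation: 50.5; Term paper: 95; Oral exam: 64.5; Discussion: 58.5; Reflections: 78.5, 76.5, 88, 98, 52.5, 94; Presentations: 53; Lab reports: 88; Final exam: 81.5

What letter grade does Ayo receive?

D

Reflections: drop 52.5, 76.5 → average of remaining 4 = 358.5/4 = 89.625
Weighted total:
  Participation 50.5 × 0.07 = 3.535
  Term paper 95 × 0.08 = 7.6
  Oral exam 64.5 × 0.05 = 3.225
  Discussion 58.5 × 0.12 = 7.02
  Reflections 89.625 × 0.12 = 10.755
  Presentations 53 × 0.32 = 16.96
  Lab reports 88 × 0.18 = 15.84
  Final exam 81.5 × 0.06 = 4.89
Sum = 69.825
69.825 is ≥ 60 and < 70 → D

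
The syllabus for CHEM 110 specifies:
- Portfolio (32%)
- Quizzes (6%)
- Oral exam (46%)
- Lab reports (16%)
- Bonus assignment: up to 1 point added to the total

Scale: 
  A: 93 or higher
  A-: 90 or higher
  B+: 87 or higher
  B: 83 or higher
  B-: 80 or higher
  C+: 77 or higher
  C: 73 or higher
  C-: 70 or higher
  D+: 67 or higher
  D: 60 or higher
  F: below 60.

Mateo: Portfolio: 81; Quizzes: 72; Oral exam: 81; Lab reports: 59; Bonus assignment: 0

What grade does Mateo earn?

Weighted total:
  Portfolio 81 × 0.32 = 25.92
  Quizzes 72 × 0.06 = 4.32
  Oral exam 81 × 0.46 = 37.26
  Lab reports 59 × 0.16 = 9.44
Sum = 76.94
Bonus assignment: 76.94 + 0 = 76.94
76.94 is ≥ 73 and < 77 → C

C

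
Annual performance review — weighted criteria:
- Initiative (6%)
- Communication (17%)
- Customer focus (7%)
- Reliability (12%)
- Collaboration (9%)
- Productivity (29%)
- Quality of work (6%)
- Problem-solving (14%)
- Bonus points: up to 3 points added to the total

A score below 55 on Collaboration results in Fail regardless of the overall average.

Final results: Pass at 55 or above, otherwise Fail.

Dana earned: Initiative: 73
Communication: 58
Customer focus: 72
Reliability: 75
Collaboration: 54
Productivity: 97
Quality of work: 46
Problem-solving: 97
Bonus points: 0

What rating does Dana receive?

Collaboration score 54 < 55: minimum not met.
Weighted total:
  Initiative 73 × 0.06 = 4.38
  Communication 58 × 0.17 = 9.86
  Customer focus 72 × 0.07 = 5.04
  Reliability 75 × 0.12 = 9
  Collaboration 54 × 0.09 = 4.86
  Productivity 97 × 0.29 = 28.13
  Quality of work 46 × 0.06 = 2.76
  Problem-solving 97 × 0.14 = 13.58
Sum = 77.61
Bonus points: 77.61 + 0 = 77.61
Because the Collaboration minimum was not met, the result is Fail.

Fail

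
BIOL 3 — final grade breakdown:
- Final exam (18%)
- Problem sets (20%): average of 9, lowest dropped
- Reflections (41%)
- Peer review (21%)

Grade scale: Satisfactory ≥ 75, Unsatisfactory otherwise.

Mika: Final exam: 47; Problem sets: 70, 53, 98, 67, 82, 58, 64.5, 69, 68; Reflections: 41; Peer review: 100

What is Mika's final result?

Problem sets: drop 53 → average of remaining 8 = 576.5/8 = 72.0625
Weighted total:
  Final exam 47 × 0.18 = 8.46
  Problem sets 72.0625 × 0.2 = 14.4125
  Reflections 41 × 0.41 = 16.81
  Peer review 100 × 0.21 = 21
Sum = 60.6825
60.6825 < 75 → Unsatisfactory

Unsatisfactory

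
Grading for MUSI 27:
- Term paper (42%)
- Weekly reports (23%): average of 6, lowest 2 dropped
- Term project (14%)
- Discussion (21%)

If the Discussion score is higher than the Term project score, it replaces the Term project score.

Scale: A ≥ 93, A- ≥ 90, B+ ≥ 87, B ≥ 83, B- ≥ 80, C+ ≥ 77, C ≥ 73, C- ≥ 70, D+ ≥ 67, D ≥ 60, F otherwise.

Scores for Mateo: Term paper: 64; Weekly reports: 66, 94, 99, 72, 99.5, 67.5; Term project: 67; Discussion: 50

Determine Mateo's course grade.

D+

Weekly reports: drop 66, 67.5 → average of remaining 4 = 364.5/4 = 91.125
Discussion (50) ≤ Term project (67), so Term project stays at 67.
Weighted total:
  Term paper 64 × 0.42 = 26.88
  Weekly reports 91.125 × 0.23 = 20.95875
  Term project 67 × 0.14 = 9.38
  Discussion 50 × 0.21 = 10.5
Sum = 67.71875
67.71875 is ≥ 67 and < 70 → D+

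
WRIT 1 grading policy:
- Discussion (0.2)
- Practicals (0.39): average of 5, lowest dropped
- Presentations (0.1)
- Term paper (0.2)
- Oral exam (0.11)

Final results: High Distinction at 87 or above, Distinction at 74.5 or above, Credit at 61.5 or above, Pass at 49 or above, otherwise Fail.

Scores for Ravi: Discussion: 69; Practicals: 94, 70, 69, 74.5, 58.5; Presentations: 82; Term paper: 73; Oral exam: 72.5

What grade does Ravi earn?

Distinction

Practicals: drop 58.5 → average of remaining 4 = 307.5/4 = 76.875
Weighted total:
  Discussion 69 × 0.2 = 13.8
  Practicals 76.875 × 0.39 = 29.98125
  Presentations 82 × 0.1 = 8.2
  Term paper 73 × 0.2 = 14.6
  Oral exam 72.5 × 0.11 = 7.975
Sum = 74.55625
74.55625 is ≥ 74.5 and < 87 → Distinction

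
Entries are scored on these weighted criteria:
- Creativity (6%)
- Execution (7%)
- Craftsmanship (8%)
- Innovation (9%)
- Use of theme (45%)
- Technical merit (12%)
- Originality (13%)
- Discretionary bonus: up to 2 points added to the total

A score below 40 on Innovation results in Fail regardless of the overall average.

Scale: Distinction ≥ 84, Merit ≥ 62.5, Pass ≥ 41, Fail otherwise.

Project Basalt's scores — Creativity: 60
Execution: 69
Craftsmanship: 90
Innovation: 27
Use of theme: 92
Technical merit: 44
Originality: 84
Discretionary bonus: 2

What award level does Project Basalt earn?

Fail

Innovation score 27 < 40: minimum not met.
Weighted total:
  Creativity 60 × 0.06 = 3.6
  Execution 69 × 0.07 = 4.83
  Craftsmanship 90 × 0.08 = 7.2
  Innovation 27 × 0.09 = 2.43
  Use of theme 92 × 0.45 = 41.4
  Technical merit 44 × 0.12 = 5.28
  Originality 84 × 0.13 = 10.92
Sum = 75.66
Discretionary bonus: 75.66 + 2 = 77.66
Because the Innovation minimum was not met, the result is Fail.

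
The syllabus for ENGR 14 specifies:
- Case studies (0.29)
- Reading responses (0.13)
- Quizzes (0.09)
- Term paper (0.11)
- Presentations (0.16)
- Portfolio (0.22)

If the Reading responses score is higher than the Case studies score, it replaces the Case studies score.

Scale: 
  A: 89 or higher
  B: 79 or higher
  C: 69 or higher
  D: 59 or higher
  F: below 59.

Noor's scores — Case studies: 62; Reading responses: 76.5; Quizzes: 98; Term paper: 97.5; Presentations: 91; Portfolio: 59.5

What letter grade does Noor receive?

Reading responses (76.5) > Case studies (62), so Case studies counts as 76.5.
Weighted total:
  Case studies 76.5 × 0.29 = 22.185
  Reading responses 76.5 × 0.13 = 9.945
  Quizzes 98 × 0.09 = 8.82
  Term paper 97.5 × 0.11 = 10.725
  Presentations 91 × 0.16 = 14.56
  Portfolio 59.5 × 0.22 = 13.09
Sum = 79.325
79.325 is ≥ 79 and < 89 → B

B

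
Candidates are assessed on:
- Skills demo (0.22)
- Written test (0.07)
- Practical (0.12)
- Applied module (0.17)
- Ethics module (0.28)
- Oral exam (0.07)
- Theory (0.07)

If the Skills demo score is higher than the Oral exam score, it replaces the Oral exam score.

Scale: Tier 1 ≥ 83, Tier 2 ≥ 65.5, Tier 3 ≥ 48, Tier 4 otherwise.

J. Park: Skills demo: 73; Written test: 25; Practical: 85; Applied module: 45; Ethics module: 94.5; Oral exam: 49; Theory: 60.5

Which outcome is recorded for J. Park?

Tier 2

Skills demo (73) > Oral exam (49), so Oral exam counts as 73.
Weighted total:
  Skills demo 73 × 0.22 = 16.06
  Written test 25 × 0.07 = 1.75
  Practical 85 × 0.12 = 10.2
  Applied module 45 × 0.17 = 7.65
  Ethics module 94.5 × 0.28 = 26.46
  Oral exam 73 × 0.07 = 5.11
  Theory 60.5 × 0.07 = 4.235
Sum = 71.465
71.465 is ≥ 65.5 and < 83 → Tier 2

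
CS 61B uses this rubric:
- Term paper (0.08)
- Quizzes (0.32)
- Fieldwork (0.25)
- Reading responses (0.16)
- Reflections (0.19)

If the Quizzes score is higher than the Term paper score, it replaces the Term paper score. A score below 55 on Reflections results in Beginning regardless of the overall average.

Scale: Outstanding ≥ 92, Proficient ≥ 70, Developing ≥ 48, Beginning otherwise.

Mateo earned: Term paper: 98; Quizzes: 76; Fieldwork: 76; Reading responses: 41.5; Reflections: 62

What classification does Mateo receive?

Quizzes (76) ≤ Term paper (98), so Term paper stays at 98.
Reflections score 62 ≥ 55: minimum met.
Weighted total:
  Term paper 98 × 0.08 = 7.84
  Quizzes 76 × 0.32 = 24.32
  Fieldwork 76 × 0.25 = 19
  Reading responses 41.5 × 0.16 = 6.64
  Reflections 62 × 0.19 = 11.78
Sum = 69.58
69.58 is ≥ 48 and < 70 → Developing

Developing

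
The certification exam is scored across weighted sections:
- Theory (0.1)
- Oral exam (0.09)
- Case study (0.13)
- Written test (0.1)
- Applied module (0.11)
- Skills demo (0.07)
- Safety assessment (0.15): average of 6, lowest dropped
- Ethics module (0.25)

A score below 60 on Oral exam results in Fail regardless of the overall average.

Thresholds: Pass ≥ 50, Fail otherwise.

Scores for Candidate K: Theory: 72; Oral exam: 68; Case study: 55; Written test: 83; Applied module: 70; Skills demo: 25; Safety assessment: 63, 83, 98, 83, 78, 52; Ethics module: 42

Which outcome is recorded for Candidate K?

Pass

Safety assessment: drop 52 → average of remaining 5 = 405/5 = 81
Oral exam score 68 ≥ 60: minimum met.
Weighted total:
  Theory 72 × 0.1 = 7.2
  Oral exam 68 × 0.09 = 6.12
  Case study 55 × 0.13 = 7.15
  Written test 83 × 0.1 = 8.3
  Applied module 70 × 0.11 = 7.7
  Skills demo 25 × 0.07 = 1.75
  Safety assessment 81 × 0.15 = 12.15
  Ethics module 42 × 0.25 = 10.5
Sum = 60.87
60.87 ≥ 50 → Pass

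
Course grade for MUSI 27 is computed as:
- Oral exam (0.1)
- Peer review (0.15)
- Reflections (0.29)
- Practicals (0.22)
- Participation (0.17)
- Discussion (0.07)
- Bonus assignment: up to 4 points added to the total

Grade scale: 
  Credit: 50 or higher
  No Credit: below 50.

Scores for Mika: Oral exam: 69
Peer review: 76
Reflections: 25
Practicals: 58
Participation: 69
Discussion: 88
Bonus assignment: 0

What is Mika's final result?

Weighted total:
  Oral exam 69 × 0.1 = 6.9
  Peer review 76 × 0.15 = 11.4
  Reflections 25 × 0.29 = 7.25
  Practicals 58 × 0.22 = 12.76
  Participation 69 × 0.17 = 11.73
  Discussion 88 × 0.07 = 6.16
Sum = 56.2
Bonus assignment: 56.2 + 0 = 56.2
56.2 ≥ 50 → Credit

Credit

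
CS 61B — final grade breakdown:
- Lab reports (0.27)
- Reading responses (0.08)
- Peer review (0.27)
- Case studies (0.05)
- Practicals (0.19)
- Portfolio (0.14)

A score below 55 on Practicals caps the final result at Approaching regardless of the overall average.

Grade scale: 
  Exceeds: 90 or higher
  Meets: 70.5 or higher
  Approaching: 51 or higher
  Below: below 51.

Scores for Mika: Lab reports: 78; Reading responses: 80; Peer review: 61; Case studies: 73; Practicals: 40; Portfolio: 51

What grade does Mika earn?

Approaching

Practicals score 40 < 55: minimum not met.
Weighted total:
  Lab reports 78 × 0.27 = 21.06
  Reading responses 80 × 0.08 = 6.4
  Peer review 61 × 0.27 = 16.47
  Case studies 73 × 0.05 = 3.65
  Practicals 40 × 0.19 = 7.6
  Portfolio 51 × 0.14 = 7.14
Sum = 62.32
62.32 would be Approaching; cap at Approaching applies → Approaching.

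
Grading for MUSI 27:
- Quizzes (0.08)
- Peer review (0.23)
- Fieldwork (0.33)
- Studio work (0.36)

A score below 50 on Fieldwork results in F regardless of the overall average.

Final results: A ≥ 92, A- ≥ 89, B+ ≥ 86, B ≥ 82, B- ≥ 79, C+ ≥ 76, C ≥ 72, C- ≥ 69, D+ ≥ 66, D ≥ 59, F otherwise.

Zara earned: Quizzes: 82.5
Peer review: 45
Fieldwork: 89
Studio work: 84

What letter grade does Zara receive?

C+

Fieldwork score 89 ≥ 50: minimum met.
Weighted total:
  Quizzes 82.5 × 0.08 = 6.6
  Peer review 45 × 0.23 = 10.35
  Fieldwork 89 × 0.33 = 29.37
  Studio work 84 × 0.36 = 30.24
Sum = 76.56
76.56 is ≥ 76 and < 79 → C+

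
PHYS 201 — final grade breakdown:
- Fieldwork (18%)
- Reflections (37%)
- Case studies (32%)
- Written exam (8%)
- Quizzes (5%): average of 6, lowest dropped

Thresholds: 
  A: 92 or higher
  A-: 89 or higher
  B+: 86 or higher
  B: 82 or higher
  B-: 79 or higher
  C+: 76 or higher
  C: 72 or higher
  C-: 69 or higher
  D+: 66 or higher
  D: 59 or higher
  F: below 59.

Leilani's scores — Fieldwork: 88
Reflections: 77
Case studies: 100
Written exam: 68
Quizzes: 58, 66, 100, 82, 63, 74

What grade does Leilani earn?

Quizzes: drop 58 → average of remaining 5 = 385/5 = 77
Weighted total:
  Fieldwork 88 × 0.18 = 15.84
  Reflections 77 × 0.37 = 28.49
  Case studies 100 × 0.32 = 32
  Written exam 68 × 0.08 = 5.44
  Quizzes 77 × 0.05 = 3.85
Sum = 85.62
85.62 is ≥ 82 and < 86 → B

B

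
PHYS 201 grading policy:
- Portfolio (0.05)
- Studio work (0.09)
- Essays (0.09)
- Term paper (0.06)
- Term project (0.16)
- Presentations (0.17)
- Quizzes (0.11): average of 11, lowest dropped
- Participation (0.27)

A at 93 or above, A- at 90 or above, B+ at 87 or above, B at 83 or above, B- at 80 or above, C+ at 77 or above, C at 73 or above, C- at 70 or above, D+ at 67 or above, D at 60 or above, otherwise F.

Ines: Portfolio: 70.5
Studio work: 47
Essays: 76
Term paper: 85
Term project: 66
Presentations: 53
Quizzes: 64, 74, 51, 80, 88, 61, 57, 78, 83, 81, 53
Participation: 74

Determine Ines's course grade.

D+

Quizzes: drop 51 → average of remaining 10 = 719/10 = 71.9
Weighted total:
  Portfolio 70.5 × 0.05 = 3.525
  Studio work 47 × 0.09 = 4.23
  Essays 76 × 0.09 = 6.84
  Term paper 85 × 0.06 = 5.1
  Term project 66 × 0.16 = 10.56
  Presentations 53 × 0.17 = 9.01
  Quizzes 71.9 × 0.11 = 7.909
  Participation 74 × 0.27 = 19.98
Sum = 67.154
67.154 is ≥ 67 and < 70 → D+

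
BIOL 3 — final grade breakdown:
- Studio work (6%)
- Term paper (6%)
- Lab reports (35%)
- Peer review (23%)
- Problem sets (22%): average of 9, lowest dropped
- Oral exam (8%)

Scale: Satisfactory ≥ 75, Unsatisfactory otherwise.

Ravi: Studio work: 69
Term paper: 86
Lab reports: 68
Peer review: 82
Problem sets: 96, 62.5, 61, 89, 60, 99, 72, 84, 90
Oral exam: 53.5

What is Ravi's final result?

Problem sets: drop 60 → average of remaining 8 = 653.5/8 = 81.6875
Weighted total:
  Studio work 69 × 0.06 = 4.14
  Term paper 86 × 0.06 = 5.16
  Lab reports 68 × 0.35 = 23.8
  Peer review 82 × 0.23 = 18.86
  Problem sets 81.6875 × 0.22 = 17.97125
  Oral exam 53.5 × 0.08 = 4.28
Sum = 74.21125
74.21125 < 75 → Unsatisfactory

Unsatisfactory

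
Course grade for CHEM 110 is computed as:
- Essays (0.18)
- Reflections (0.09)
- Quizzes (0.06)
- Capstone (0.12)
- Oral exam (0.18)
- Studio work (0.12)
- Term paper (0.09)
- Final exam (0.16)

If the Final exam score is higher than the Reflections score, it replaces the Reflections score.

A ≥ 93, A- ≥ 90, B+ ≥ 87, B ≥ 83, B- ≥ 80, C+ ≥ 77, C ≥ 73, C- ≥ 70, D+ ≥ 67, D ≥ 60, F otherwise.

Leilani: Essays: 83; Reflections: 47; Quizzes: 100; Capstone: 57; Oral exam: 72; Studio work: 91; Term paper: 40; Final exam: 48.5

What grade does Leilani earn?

D+

Final exam (48.5) > Reflections (47), so Reflections counts as 48.5.
Weighted total:
  Essays 83 × 0.18 = 14.94
  Reflections 48.5 × 0.09 = 4.365
  Quizzes 100 × 0.06 = 6
  Capstone 57 × 0.12 = 6.84
  Oral exam 72 × 0.18 = 12.96
  Studio work 91 × 0.12 = 10.92
  Term paper 40 × 0.09 = 3.6
  Final exam 48.5 × 0.16 = 7.76
Sum = 67.385
67.385 is ≥ 67 and < 70 → D+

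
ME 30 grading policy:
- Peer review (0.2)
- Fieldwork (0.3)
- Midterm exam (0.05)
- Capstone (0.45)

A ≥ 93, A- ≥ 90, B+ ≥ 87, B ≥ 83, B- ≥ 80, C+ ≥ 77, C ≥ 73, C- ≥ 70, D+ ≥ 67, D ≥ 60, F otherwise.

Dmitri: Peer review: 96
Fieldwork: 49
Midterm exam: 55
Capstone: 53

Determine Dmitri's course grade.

Weighted total:
  Peer review 96 × 0.2 = 19.2
  Fieldwork 49 × 0.3 = 14.7
  Midterm exam 55 × 0.05 = 2.75
  Capstone 53 × 0.45 = 23.85
Sum = 60.5
60.5 is ≥ 60 and < 67 → D

D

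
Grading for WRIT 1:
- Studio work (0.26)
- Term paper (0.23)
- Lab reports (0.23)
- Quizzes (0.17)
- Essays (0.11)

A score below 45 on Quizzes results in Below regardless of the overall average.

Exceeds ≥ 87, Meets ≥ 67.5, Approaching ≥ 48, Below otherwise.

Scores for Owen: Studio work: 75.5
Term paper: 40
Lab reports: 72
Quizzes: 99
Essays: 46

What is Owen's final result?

Approaching

Quizzes score 99 ≥ 45: minimum met.
Weighted total:
  Studio work 75.5 × 0.26 = 19.63
  Term paper 40 × 0.23 = 9.2
  Lab reports 72 × 0.23 = 16.56
  Quizzes 99 × 0.17 = 16.83
  Essays 46 × 0.11 = 5.06
Sum = 67.28
67.28 is ≥ 48 and < 67.5 → Approaching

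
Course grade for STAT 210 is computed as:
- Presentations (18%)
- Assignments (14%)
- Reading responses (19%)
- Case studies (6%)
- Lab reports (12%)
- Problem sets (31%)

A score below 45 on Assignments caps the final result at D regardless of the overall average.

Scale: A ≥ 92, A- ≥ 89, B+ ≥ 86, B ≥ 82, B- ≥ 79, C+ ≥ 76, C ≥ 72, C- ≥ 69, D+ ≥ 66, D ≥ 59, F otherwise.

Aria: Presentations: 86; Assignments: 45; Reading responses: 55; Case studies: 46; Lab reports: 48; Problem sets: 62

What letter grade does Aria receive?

D

Assignments score 45 ≥ 45: minimum met.
Weighted total:
  Presentations 86 × 0.18 = 15.48
  Assignments 45 × 0.14 = 6.3
  Reading responses 55 × 0.19 = 10.45
  Case studies 46 × 0.06 = 2.76
  Lab reports 48 × 0.12 = 5.76
  Problem sets 62 × 0.31 = 19.22
Sum = 59.97
59.97 is ≥ 59 and < 66 → D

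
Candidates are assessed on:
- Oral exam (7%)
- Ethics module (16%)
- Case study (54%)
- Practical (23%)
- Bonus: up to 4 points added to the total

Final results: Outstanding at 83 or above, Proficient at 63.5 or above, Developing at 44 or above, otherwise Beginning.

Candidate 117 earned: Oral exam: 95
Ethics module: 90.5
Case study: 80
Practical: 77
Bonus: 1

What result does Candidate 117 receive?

Weighted total:
  Oral exam 95 × 0.07 = 6.65
  Ethics module 90.5 × 0.16 = 14.48
  Case study 80 × 0.54 = 43.2
  Practical 77 × 0.23 = 17.71
Sum = 82.04
Bonus: 82.04 + 1 = 83.04
83.04 ≥ 83 → Outstanding

Outstanding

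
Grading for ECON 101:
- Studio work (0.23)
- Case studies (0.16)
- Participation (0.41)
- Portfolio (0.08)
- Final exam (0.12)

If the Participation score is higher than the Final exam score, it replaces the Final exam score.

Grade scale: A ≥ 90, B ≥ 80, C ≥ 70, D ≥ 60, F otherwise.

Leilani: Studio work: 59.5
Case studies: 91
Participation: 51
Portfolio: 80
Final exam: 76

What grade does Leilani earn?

D

Participation (51) ≤ Final exam (76), so Final exam stays at 76.
Weighted total:
  Studio work 59.5 × 0.23 = 13.685
  Case studies 91 × 0.16 = 14.56
  Participation 51 × 0.41 = 20.91
  Portfolio 80 × 0.08 = 6.4
  Final exam 76 × 0.12 = 9.12
Sum = 64.675
64.675 is ≥ 60 and < 70 → D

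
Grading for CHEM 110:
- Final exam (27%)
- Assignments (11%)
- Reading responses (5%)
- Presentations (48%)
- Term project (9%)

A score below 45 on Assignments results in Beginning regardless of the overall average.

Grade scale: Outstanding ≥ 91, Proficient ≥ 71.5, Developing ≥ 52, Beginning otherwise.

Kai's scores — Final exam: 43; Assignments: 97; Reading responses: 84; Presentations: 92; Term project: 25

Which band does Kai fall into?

Assignments score 97 ≥ 45: minimum met.
Weighted total:
  Final exam 43 × 0.27 = 11.61
  Assignments 97 × 0.11 = 10.67
  Reading responses 84 × 0.05 = 4.2
  Presentations 92 × 0.48 = 44.16
  Term project 25 × 0.09 = 2.25
Sum = 72.89
72.89 is ≥ 71.5 and < 91 → Proficient

Proficient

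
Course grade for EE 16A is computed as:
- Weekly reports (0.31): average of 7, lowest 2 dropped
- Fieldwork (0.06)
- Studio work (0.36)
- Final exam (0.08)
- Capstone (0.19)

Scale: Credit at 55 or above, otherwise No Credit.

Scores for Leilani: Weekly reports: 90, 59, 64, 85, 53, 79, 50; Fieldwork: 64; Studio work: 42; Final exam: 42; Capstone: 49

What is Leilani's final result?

Weekly reports: drop 50, 53 → average of remaining 5 = 377/5 = 75.4
Weighted total:
  Weekly reports 75.4 × 0.31 = 23.374
  Fieldwork 64 × 0.06 = 3.84
  Studio work 42 × 0.36 = 15.12
  Final exam 42 × 0.08 = 3.36
  Capstone 49 × 0.19 = 9.31
Sum = 55.004
55.004 ≥ 55 → Credit

Credit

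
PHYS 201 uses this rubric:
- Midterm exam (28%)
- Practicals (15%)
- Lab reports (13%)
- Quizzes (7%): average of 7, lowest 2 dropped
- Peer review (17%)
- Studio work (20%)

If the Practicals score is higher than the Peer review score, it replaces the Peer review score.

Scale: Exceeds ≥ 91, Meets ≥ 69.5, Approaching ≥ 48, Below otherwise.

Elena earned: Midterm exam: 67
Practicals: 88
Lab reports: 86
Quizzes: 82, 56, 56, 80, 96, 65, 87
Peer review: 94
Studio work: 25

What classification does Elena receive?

Meets

Quizzes: drop 56, 56 → average of remaining 5 = 410/5 = 82
Practicals (88) ≤ Peer review (94), so Peer review stays at 94.
Weighted total:
  Midterm exam 67 × 0.28 = 18.76
  Practicals 88 × 0.15 = 13.2
  Lab reports 86 × 0.13 = 11.18
  Quizzes 82 × 0.07 = 5.74
  Peer review 94 × 0.17 = 15.98
  Studio work 25 × 0.2 = 5
Sum = 69.86
69.86 is ≥ 69.5 and < 91 → Meets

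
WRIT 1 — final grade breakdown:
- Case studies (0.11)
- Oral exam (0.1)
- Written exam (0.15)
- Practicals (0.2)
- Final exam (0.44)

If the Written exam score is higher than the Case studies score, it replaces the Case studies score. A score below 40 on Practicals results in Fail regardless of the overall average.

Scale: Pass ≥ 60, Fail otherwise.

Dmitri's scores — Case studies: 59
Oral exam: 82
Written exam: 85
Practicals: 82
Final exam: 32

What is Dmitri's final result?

Written exam (85) > Case studies (59), so Case studies counts as 85.
Practicals score 82 ≥ 40: minimum met.
Weighted total:
  Case studies 85 × 0.11 = 9.35
  Oral exam 82 × 0.1 = 8.2
  Written exam 85 × 0.15 = 12.75
  Practicals 82 × 0.2 = 16.4
  Final exam 32 × 0.44 = 14.08
Sum = 60.78
60.78 ≥ 60 → Pass

Pass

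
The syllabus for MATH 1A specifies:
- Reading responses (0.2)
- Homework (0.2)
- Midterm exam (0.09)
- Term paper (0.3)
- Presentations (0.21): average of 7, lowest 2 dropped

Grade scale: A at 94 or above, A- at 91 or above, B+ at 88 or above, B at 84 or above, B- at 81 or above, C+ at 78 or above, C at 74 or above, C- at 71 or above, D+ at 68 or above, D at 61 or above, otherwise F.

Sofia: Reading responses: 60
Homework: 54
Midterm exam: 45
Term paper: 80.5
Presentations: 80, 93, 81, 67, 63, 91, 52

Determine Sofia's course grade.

D+

Presentations: drop 52, 63 → average of remaining 5 = 412/5 = 82.4
Weighted total:
  Reading responses 60 × 0.2 = 12
  Homework 54 × 0.2 = 10.8
  Midterm exam 45 × 0.09 = 4.05
  Term paper 80.5 × 0.3 = 24.15
  Presentations 82.4 × 0.21 = 17.304
Sum = 68.304
68.304 is ≥ 68 and < 71 → D+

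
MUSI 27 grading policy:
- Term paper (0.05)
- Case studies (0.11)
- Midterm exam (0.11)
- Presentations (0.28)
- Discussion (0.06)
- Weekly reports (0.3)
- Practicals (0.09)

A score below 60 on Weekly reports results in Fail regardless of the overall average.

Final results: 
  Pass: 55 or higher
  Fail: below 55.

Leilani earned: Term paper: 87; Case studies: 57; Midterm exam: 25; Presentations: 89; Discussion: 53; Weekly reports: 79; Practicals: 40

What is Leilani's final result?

Pass

Weekly reports score 79 ≥ 60: minimum met.
Weighted total:
  Term paper 87 × 0.05 = 4.35
  Case studies 57 × 0.11 = 6.27
  Midterm exam 25 × 0.11 = 2.75
  Presentations 89 × 0.28 = 24.92
  Discussion 53 × 0.06 = 3.18
  Weekly reports 79 × 0.3 = 23.7
  Practicals 40 × 0.09 = 3.6
Sum = 68.77
68.77 ≥ 55 → Pass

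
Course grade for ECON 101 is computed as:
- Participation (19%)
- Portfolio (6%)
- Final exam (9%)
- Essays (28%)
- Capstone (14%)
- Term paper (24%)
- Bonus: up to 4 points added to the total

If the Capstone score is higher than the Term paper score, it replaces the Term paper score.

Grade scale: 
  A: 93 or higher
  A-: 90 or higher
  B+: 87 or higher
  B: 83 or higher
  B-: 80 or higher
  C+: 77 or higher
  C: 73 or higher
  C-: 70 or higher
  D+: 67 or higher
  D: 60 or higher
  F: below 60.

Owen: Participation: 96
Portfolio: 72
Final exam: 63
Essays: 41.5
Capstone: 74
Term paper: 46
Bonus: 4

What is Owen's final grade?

C-

Capstone (74) > Term paper (46), so Term paper counts as 74.
Weighted total:
  Participation 96 × 0.19 = 18.24
  Portfolio 72 × 0.06 = 4.32
  Final exam 63 × 0.09 = 5.67
  Essays 41.5 × 0.28 = 11.62
  Capstone 74 × 0.14 = 10.36
  Term paper 74 × 0.24 = 17.76
Sum = 67.97
Bonus: 67.97 + 4 = 71.97
71.97 is ≥ 70 and < 73 → C-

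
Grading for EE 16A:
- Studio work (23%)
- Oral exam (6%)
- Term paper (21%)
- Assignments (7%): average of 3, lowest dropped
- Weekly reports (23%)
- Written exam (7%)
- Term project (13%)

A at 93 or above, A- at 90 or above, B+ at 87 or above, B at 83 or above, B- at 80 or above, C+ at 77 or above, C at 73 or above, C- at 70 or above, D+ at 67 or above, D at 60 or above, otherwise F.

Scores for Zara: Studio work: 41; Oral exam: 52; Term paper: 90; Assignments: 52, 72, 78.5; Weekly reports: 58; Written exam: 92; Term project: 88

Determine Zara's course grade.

D+

Assignments: drop 52 → average of remaining 2 = 150.5/2 = 75.25
Weighted total:
  Studio work 41 × 0.23 = 9.43
  Oral exam 52 × 0.06 = 3.12
  Term paper 90 × 0.21 = 18.9
  Assignments 75.25 × 0.07 = 5.2675
  Weekly reports 58 × 0.23 = 13.34
  Written exam 92 × 0.07 = 6.44
  Term project 88 × 0.13 = 11.44
Sum = 67.9375
67.9375 is ≥ 67 and < 70 → D+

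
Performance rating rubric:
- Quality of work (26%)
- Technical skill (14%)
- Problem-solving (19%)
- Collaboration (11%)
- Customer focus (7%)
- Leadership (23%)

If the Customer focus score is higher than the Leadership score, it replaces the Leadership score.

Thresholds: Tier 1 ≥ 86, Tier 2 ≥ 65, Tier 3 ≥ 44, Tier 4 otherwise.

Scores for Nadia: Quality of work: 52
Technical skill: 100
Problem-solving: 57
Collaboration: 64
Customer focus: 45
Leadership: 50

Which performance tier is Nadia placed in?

Customer focus (45) ≤ Leadership (50), so Leadership stays at 50.
Weighted total:
  Quality of work 52 × 0.26 = 13.52
  Technical skill 100 × 0.14 = 14
  Problem-solving 57 × 0.19 = 10.83
  Collaboration 64 × 0.11 = 7.04
  Customer focus 45 × 0.07 = 3.15
  Leadership 50 × 0.23 = 11.5
Sum = 60.04
60.04 is ≥ 44 and < 65 → Tier 3

Tier 3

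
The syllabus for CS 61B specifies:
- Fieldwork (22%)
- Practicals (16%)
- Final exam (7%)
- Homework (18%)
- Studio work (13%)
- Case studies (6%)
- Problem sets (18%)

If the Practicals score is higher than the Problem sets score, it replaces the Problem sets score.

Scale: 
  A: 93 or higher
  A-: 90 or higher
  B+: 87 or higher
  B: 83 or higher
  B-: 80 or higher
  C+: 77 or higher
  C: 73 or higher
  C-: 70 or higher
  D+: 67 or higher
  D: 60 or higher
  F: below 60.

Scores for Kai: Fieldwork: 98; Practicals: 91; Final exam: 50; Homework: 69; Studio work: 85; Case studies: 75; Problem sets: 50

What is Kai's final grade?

B

Practicals (91) > Problem sets (50), so Problem sets counts as 91.
Weighted total:
  Fieldwork 98 × 0.22 = 21.56
  Practicals 91 × 0.16 = 14.56
  Final exam 50 × 0.07 = 3.5
  Homework 69 × 0.18 = 12.42
  Studio work 85 × 0.13 = 11.05
  Case studies 75 × 0.06 = 4.5
  Problem sets 91 × 0.18 = 16.38
Sum = 83.97
83.97 is ≥ 83 and < 87 → B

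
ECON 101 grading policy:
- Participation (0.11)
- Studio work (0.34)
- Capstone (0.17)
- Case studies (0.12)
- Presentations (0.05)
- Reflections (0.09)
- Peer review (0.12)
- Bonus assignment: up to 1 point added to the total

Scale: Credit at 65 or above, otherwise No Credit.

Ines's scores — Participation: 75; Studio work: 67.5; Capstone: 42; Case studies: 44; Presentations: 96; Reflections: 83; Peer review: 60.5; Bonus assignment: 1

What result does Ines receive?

No Credit

Weighted total:
  Participation 75 × 0.11 = 8.25
  Studio work 67.5 × 0.34 = 22.95
  Capstone 42 × 0.17 = 7.14
  Case studies 44 × 0.12 = 5.28
  Presentations 96 × 0.05 = 4.8
  Reflections 83 × 0.09 = 7.47
  Peer review 60.5 × 0.12 = 7.26
Sum = 63.15
Bonus assignment: 63.15 + 1 = 64.15
64.15 < 65 → No Credit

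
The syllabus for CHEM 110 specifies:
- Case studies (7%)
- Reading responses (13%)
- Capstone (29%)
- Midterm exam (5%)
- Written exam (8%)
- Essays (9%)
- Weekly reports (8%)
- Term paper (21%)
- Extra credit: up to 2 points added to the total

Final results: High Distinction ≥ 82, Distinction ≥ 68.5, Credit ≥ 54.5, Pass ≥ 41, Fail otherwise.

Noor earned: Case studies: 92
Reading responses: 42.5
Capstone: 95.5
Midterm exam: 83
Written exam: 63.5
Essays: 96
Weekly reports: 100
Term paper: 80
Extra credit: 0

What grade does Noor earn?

Weighted total:
  Case studies 92 × 0.07 = 6.44
  Reading responses 42.5 × 0.13 = 5.525
  Capstone 95.5 × 0.29 = 27.695
  Midterm exam 83 × 0.05 = 4.15
  Written exam 63.5 × 0.08 = 5.08
  Essays 96 × 0.09 = 8.64
  Weekly reports 100 × 0.08 = 8
  Term paper 80 × 0.21 = 16.8
Sum = 82.33
Extra credit: 82.33 + 0 = 82.33
82.33 ≥ 82 → High Distinction

High Distinction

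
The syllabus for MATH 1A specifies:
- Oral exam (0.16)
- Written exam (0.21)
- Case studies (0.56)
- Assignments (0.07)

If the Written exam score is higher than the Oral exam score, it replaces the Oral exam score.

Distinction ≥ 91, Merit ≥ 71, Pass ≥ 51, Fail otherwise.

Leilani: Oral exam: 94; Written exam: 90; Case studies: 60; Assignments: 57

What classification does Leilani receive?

Written exam (90) ≤ Oral exam (94), so Oral exam stays at 94.
Weighted total:
  Oral exam 94 × 0.16 = 15.04
  Written exam 90 × 0.21 = 18.9
  Case studies 60 × 0.56 = 33.6
  Assignments 57 × 0.07 = 3.99
Sum = 71.53
71.53 is ≥ 71 and < 91 → Merit

Merit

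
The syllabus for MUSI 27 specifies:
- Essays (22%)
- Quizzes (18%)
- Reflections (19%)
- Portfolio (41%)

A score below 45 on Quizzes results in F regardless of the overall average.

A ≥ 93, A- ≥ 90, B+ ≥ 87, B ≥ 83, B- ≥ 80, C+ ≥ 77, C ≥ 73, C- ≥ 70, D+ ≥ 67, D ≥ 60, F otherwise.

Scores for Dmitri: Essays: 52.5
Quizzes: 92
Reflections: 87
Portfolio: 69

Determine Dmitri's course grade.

C-

Quizzes score 92 ≥ 45: minimum met.
Weighted total:
  Essays 52.5 × 0.22 = 11.55
  Quizzes 92 × 0.18 = 16.56
  Reflections 87 × 0.19 = 16.53
  Portfolio 69 × 0.41 = 28.29
Sum = 72.93
72.93 is ≥ 70 and < 73 → C-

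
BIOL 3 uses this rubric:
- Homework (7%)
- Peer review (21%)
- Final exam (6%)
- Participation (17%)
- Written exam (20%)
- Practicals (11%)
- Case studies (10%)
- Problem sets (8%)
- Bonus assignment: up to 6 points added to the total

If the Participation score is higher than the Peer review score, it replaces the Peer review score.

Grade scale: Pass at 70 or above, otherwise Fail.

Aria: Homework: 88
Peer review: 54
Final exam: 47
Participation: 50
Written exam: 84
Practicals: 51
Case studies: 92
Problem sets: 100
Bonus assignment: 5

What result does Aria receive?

Pass

Participation (50) ≤ Peer review (54), so Peer review stays at 54.
Weighted total:
  Homework 88 × 0.07 = 6.16
  Peer review 54 × 0.21 = 11.34
  Final exam 47 × 0.06 = 2.82
  Participation 50 × 0.17 = 8.5
  Written exam 84 × 0.2 = 16.8
  Practicals 51 × 0.11 = 5.61
  Case studies 92 × 0.1 = 9.2
  Problem sets 100 × 0.08 = 8
Sum = 68.43
Bonus assignment: 68.43 + 5 = 73.43
73.43 ≥ 70 → Pass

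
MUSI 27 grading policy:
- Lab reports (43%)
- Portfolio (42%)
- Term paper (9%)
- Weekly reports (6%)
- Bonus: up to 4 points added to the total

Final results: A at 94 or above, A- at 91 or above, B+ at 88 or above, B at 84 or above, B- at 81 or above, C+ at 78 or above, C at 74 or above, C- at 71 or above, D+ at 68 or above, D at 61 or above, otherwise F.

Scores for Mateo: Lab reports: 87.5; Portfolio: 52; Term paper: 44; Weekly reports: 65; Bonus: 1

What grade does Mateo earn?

D+

Weighted total:
  Lab reports 87.5 × 0.43 = 37.625
  Portfolio 52 × 0.42 = 21.84
  Term paper 44 × 0.09 = 3.96
  Weekly reports 65 × 0.06 = 3.9
Sum = 67.325
Bonus: 67.325 + 1 = 68.325
68.325 is ≥ 68 and < 71 → D+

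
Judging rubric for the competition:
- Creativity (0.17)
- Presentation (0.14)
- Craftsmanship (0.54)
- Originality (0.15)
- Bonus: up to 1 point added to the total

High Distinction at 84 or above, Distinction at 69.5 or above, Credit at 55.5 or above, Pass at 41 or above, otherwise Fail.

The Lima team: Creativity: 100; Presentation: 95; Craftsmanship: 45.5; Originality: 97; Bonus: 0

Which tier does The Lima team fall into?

Credit

Weighted total:
  Creativity 100 × 0.17 = 17
  Presentation 95 × 0.14 = 13.3
  Craftsmanship 45.5 × 0.54 = 24.57
  Originality 97 × 0.15 = 14.55
Sum = 69.42
Bonus: 69.42 + 0 = 69.42
69.42 is ≥ 55.5 and < 69.5 → Credit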